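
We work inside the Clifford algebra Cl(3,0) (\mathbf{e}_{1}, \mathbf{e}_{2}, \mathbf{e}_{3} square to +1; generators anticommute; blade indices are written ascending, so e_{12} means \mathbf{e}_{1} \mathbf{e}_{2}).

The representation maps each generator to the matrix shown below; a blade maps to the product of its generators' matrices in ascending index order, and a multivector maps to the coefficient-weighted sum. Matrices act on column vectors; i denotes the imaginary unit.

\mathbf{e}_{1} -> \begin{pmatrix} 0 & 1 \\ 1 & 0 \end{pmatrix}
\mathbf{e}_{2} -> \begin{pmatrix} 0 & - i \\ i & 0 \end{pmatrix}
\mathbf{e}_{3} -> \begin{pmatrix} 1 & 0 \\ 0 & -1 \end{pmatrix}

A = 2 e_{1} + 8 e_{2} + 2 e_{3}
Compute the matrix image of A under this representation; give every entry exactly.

M = (2)*rho(e_{1}) + (8)*rho(e_{2}) + (2)*rho(e_{3}), summed entrywise:
Answer: \begin{pmatrix} 2 & 2 - 8 i \\ 2 + 8 i & -2 \end{pmatrix}


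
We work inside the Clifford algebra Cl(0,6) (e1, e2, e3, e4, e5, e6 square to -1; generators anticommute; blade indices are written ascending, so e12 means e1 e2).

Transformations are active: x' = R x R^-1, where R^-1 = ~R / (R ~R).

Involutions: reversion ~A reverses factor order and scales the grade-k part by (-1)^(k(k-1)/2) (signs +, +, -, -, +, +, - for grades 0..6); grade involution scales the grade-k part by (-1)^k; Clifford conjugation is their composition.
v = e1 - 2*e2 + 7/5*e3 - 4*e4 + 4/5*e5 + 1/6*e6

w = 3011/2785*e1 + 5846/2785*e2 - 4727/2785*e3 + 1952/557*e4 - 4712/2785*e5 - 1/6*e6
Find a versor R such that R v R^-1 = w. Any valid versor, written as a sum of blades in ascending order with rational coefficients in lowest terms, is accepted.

Here q(v) = q(w) = -4253/180; the classical choice R = v + w = 5796/2785*e1 + 276/2785*e2 - 828/2785*e3 - 276/557*e4 - 2484/2785*e5 then realises v -> w under the sandwich.
Answer: 5796/2785*e1 + 276/2785*e2 - 828/2785*e3 - 276/557*e4 - 2484/2785*e5


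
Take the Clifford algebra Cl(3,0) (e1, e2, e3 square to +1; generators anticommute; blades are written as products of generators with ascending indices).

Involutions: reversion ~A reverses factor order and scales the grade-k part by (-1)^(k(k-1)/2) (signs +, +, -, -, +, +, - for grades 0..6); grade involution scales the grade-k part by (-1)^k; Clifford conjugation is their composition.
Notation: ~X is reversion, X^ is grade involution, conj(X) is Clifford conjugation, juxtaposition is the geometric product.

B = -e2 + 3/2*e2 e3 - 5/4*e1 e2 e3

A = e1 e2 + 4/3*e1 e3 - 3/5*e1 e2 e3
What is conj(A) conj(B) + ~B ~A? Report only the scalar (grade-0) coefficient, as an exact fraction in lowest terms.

first term: -3/4 - 19/10*e1 + 5/3*e2 - 5/4*e3 - 2*e1 e2 + 21/10*e1 e3 + 4/3*e1 e2 e3
second term: -3/4 - 1/10*e1 - 5/3*e2 + 5/4*e3 + 2*e1 e2 - 9/10*e1 e3 - 4/3*e1 e2 e3
Answer: -3/2


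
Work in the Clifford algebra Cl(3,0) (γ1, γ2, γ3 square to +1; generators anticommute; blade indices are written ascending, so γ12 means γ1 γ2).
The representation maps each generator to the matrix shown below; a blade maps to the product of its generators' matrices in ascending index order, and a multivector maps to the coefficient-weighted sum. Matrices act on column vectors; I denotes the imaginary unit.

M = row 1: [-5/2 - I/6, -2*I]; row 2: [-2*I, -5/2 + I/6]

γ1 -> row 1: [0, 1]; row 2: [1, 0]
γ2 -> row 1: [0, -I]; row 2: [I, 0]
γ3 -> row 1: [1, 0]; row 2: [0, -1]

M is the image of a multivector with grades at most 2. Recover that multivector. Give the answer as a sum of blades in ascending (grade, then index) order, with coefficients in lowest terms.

Method: 1, rho(γ1), rho(γ2), rho(γ3) form a trace-orthogonal basis of the 2x2 complex matrices (tr(X Y) = 2 if X = Y, else 0), so M = m0*1 + m1*rho(γ1) + m2*rho(γ2) + m3*rho(γ3) with m0 = tr(M)/2 = -5/2, m1 = tr(M rho(γ1))/2 = -2*I, m2 = tr(M rho(γ2))/2 = 0, m3 = tr(M rho(γ3))/2 = -I/6.
Multiplying table entries, the bivector images are rho(γ12) = I*rho(γ3), rho(γ13) = -I*rho(γ2), rho(γ23) = I*rho(γ1); with real blade coefficients the real parts of m0..m3 are the coefficients of 1, γ1, γ2, γ3 and the imaginary parts give the bivectors (γ23: Im m1, γ13: -Im m2, γ12: Im m3).
Answer: -5/2 - 1/6*γ12 - 2*γ23


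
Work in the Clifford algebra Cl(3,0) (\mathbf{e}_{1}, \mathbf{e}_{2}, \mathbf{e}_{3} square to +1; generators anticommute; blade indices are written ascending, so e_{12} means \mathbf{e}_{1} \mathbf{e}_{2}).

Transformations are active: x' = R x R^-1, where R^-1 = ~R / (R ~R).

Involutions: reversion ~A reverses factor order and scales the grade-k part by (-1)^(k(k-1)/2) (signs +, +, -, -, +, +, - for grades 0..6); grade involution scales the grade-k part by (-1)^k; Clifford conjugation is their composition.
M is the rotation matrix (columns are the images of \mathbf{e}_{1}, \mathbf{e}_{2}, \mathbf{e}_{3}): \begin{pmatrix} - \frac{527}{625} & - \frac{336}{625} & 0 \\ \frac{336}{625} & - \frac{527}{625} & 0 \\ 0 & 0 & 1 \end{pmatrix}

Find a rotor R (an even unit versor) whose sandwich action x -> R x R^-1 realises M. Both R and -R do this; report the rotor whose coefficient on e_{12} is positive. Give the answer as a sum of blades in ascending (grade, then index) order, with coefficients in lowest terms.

Method: write R = a + b12*e_{12} + b13*e_{13} + b23*e_{23} with a^2 + b12^2 + b13^2 + b23^2 = 1 (so R^-1 = ~R). Expanding the columns R e_j ~R gives tr M = 4a^2 - 1 and, from the antisymmetric part, M21 - M12 = -4a*b12, M13 - M31 = 4a*b13, M32 - M23 = -4a*b23.
Here tr M = -\frac{429}{625}, so a^2 = (1 + tr M)/4 = \frac{49}{625} and a = ±\frac{7}{25}. Taking a = \frac{7}{25}: M21 - M12 = \frac{672}{625}, M13 - M31 = 0, M32 - M23 = 0, giving b12 = -\frac{24}{25}, b13 = 0, b23 = 0, i.e. R = \frac{7}{25} - \frac{24}{25} e_{12}.
Its e_{12} coefficient is negative, so report the other preimage -R.
Answer: -\frac{7}{25} + \frac{24}{25} e_{12}. Recall the cover is two-to-one: with M of trace -\frac{429}{625}, both preimages act alike, and the stated e_{12} sign chooses the sheet.


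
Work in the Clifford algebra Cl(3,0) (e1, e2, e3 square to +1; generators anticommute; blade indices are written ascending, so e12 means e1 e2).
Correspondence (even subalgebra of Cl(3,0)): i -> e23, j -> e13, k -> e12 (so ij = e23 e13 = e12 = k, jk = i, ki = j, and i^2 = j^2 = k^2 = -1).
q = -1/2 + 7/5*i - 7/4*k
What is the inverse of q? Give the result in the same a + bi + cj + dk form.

In blades: q = -1/2 - 7/4*e12 + 7/5*e23.
With qbar = -1/2 + 7/4*e12 - 7/5*e23 (scalar fixed, mapped units negated), q qbar = 2109/400 (the sum of squared coefficients), so q^-1 = qbar / (2109/400) = -200/2109 + 700/2109*e12 - 560/2109*e23; translating back:
Answer: -200/2109 - 560/2109*i + 700/2109*k


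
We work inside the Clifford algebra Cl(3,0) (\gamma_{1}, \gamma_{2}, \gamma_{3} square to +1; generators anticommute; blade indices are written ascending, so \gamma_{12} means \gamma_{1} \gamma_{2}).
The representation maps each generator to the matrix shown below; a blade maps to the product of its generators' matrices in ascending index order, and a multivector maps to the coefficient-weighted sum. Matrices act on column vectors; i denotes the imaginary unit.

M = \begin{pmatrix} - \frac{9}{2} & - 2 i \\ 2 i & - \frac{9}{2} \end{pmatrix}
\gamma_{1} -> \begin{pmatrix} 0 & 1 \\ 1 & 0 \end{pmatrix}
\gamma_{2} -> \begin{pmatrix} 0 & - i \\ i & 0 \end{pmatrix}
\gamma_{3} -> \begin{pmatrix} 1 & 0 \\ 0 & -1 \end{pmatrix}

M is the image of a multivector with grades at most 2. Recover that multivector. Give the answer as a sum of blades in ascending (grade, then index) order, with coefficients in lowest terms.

Method: 1, rho(\gamma_{1}), rho(\gamma_{2}), rho(\gamma_{3}) form a trace-orthogonal basis of the 2x2 complex matrices (tr(X Y) = 2 if X = Y, else 0), so M = m0*1 + m1*rho(\gamma_{1}) + m2*rho(\gamma_{2}) + m3*rho(\gamma_{3}) with m0 = tr(M)/2 = - \frac{9}{2}, m1 = tr(M rho(\gamma_{1}))/2 = 0, m2 = tr(M rho(\gamma_{2}))/2 = 2, m3 = tr(M rho(\gamma_{3}))/2 = 0.
Multiplying table entries, the bivector images are rho(\gamma_{12}) = i*rho(\gamma_{3}), rho(\gamma_{13}) = -i*rho(\gamma_{2}), rho(\gamma_{23}) = i*rho(\gamma_{1}); with real blade coefficients the real parts of m0..m3 are the coefficients of 1, \gamma_{1}, \gamma_{2}, \gamma_{3} and the imaginary parts give the bivectors (\gamma_{23}: Im m1, \gamma_{13}: -Im m2, \gamma_{12}: Im m3).
Answer: -\frac{9}{2} + 2 \gamma_{2}


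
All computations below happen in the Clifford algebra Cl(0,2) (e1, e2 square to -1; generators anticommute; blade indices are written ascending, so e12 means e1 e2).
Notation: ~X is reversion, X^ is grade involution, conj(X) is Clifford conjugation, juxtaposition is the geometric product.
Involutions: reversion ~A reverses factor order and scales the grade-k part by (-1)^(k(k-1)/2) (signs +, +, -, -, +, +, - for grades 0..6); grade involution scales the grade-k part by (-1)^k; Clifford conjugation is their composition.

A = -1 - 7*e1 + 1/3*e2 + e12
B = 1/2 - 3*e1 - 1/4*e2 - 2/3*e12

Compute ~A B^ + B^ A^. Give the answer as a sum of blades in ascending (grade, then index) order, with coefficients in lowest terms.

first term: 79/4 - 233/36*e1 - 31/4*e2 - 31/12*e12
second term: -83/4 + 19/36*e1 - 97/12*e2 - 19/12*e12
Answer: -1 - 107/18*e1 - 95/6*e2 - 25/6*e12


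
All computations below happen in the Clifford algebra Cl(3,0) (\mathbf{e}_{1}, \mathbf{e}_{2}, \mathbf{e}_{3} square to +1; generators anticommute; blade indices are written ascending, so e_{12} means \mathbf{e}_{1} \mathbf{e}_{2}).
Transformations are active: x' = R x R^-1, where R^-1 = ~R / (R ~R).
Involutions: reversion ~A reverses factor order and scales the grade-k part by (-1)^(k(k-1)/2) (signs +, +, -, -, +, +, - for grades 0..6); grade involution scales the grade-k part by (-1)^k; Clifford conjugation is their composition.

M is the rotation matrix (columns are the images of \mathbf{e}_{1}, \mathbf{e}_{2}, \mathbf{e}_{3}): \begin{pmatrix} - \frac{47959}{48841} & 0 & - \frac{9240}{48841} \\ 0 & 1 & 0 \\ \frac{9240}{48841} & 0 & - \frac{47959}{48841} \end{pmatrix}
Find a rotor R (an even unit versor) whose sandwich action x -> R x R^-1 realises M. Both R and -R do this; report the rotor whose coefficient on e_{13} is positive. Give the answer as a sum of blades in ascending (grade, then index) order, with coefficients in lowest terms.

Method: write R = a + b12*e_{12} + b13*e_{13} + b23*e_{23} with a^2 + b12^2 + b13^2 + b23^2 = 1 (so R^-1 = ~R). Expanding the columns R e_j ~R gives tr M = 4a^2 - 1 and, from the antisymmetric part, M21 - M12 = -4a*b12, M13 - M31 = 4a*b13, M32 - M23 = -4a*b23.
Here tr M = -\frac{47077}{48841}, so a^2 = (1 + tr M)/4 = \frac{441}{48841} and a = ±\frac{21}{221}. Taking a = \frac{21}{221}: M21 - M12 = 0, M13 - M31 = -\frac{18480}{48841}, M32 - M23 = 0, giving b12 = 0, b13 = -\frac{220}{221}, b23 = 0, i.e. R = \frac{21}{221} - \frac{220}{221} e_{13}.
Its e_{13} coefficient is negative, so report the other preimage -R.
Answer: -\frac{21}{221} + \frac{220}{221} e_{13}. Key observation: the double cover Spin(3) -> SO(3) sends R and -R to the same matrix (trace -\frac{47077}{48841} here), so the stated sign of the e_{13} coefficient is what selects one sheet.


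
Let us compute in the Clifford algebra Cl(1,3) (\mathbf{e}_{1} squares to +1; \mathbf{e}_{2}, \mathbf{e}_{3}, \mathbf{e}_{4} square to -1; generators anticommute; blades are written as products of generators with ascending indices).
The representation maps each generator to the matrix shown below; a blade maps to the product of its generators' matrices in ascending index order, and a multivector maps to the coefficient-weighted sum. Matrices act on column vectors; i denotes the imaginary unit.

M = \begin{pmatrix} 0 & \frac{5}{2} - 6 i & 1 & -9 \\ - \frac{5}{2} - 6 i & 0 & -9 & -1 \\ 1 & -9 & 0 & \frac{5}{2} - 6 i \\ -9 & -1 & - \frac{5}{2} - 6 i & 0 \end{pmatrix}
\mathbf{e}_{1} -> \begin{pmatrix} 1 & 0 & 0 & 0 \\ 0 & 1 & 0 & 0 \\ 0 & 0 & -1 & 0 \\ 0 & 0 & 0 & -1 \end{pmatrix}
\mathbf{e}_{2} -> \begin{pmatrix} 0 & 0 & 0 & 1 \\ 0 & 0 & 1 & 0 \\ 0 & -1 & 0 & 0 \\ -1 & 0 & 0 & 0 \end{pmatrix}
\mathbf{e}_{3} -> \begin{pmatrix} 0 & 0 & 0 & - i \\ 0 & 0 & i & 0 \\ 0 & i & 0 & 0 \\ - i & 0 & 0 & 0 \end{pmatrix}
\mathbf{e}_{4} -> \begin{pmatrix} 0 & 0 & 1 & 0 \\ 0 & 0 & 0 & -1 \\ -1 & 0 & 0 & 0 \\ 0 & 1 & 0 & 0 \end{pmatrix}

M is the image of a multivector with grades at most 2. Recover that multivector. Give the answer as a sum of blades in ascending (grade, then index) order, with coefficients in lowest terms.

Method: the blade images are trace-orthogonal — tr(rho(e_A) rho(e_B)^-1) = 4 if A = B and 0 otherwise — and rho(e_A)^-1 = (e_A)^2 * rho(e_A) with (e_A)^2 = +1 or -1, so the coefficient of e_A in the preimage is (e_A)^2 * tr(M rho(e_A))/4.
Nonzero projections over blades of grade <= 2: e_{1} e_{2}: (e_{1} e_{2})^2 = +1, tr(M rho(e_{1} e_{2})) = -36, coefficient -9; e_{1} e_{4}: (e_{1} e_{4})^2 = +1, tr(M rho(e_{1} e_{4})) = 4, coefficient 1; e_{2} e_{4}: (e_{2} e_{4})^2 = -1, tr(M rho(e_{2} e_{4})) = -10, coefficient \frac{5}{2}; e_{3} e_{4}: (e_{3} e_{4})^2 = -1, tr(M rho(e_{3} e_{4})) = -24, coefficient 6. Every other blade of grade <= 2 projects to 0.
Answer: -9 e_{1} e_{2} + e_{1} e_{4} + \frac{5}{2} e_{2} e_{4} + 6 e_{3} e_{4}


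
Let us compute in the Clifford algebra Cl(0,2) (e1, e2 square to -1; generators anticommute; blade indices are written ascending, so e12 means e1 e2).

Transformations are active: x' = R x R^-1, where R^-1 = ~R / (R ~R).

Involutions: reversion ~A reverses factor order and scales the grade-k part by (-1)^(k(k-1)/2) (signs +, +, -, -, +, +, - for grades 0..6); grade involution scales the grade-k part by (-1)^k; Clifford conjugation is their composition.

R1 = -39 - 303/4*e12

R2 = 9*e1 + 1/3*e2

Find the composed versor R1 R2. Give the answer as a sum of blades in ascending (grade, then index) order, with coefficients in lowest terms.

Distribute over the terms of R1 (each basis-blade product reordered to ascending indices, repeated generators contracted through their squares):
(-39) R2 = -351*e1 - 13*e2
(-303/4*e12) R2 = 101/4*e1 - 2727/4*e2
Summing the partial products and collecting blades:
Answer: -1303/4*e1 - 2779/4*e2


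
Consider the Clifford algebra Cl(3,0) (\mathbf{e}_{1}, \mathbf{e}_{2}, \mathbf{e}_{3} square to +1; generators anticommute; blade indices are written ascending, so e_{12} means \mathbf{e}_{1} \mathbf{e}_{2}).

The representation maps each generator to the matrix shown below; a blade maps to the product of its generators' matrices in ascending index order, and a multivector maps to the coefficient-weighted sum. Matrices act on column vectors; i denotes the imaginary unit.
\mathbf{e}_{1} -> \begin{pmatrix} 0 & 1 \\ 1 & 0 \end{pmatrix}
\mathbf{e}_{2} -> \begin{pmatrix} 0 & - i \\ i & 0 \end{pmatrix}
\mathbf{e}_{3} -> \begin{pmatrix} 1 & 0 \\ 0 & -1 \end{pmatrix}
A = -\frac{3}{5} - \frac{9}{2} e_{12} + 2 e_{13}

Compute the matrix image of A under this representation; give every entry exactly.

Bivector images (products of the table entries): rho(e_{12}) = rho(\mathbf{e}_{1})rho(\mathbf{e}_{2}) = \begin{pmatrix} i & 0 \\ 0 & - i \end{pmatrix}; rho(e_{13}) = rho(\mathbf{e}_{1})rho(\mathbf{e}_{3}) = \begin{pmatrix} 0 & -1 \\ 1 & 0 \end{pmatrix}.
M = (-\frac{3}{5})*1 + (-\frac{9}{2})*rho(e_{12}) + (2)*rho(e_{13}), summed entrywise (1 is the identity matrix):
Answer: \begin{pmatrix} - \frac{3}{5} - \frac{9 i}{2} & -2 \\ 2 & - \frac{3}{5} + \frac{9 i}{2} \end{pmatrix}


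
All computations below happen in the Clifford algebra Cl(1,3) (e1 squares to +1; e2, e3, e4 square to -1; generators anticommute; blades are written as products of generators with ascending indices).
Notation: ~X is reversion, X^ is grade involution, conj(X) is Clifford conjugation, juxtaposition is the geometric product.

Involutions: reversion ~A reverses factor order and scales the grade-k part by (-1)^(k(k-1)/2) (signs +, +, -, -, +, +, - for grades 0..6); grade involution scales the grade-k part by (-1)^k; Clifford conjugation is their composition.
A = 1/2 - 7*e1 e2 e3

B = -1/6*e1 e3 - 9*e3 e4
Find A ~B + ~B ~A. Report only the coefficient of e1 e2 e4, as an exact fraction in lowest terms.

first term: 7/6*e2 + 1/12*e1 e3 + 9/2*e3 e4 + 63*e1 e2 e4
second term: -7/6*e2 + 1/12*e1 e3 + 9/2*e3 e4 + 63*e1 e2 e4
Answer: 126


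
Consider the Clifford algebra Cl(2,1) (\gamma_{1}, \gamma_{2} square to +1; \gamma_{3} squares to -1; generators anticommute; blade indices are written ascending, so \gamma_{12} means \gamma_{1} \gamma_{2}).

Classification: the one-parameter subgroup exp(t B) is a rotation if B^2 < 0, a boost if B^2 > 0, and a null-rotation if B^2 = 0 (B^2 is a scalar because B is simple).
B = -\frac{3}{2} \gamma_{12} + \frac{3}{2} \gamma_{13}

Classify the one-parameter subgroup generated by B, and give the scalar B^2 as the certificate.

B^2 term by term: the squares give (-\frac{3}{2})^2*(\gamma_{12})^2 + (\frac{3}{2})^2*(\gamma_{13})^2 = \frac{9}{4}*(-1) + \frac{9}{4}*(+1) = 0 (each basis 2-blade squares to minus the product of its generators' squares); cross terms between blades sharing an index anticommute and cancel. So B^2 = 0.
Answer: null-rotation, certificate B^2 = 0. The invariant at work: B^2 = 0 is unchanged by conjugation, hence its sign classifies the subgroup whatever basis B is written in.


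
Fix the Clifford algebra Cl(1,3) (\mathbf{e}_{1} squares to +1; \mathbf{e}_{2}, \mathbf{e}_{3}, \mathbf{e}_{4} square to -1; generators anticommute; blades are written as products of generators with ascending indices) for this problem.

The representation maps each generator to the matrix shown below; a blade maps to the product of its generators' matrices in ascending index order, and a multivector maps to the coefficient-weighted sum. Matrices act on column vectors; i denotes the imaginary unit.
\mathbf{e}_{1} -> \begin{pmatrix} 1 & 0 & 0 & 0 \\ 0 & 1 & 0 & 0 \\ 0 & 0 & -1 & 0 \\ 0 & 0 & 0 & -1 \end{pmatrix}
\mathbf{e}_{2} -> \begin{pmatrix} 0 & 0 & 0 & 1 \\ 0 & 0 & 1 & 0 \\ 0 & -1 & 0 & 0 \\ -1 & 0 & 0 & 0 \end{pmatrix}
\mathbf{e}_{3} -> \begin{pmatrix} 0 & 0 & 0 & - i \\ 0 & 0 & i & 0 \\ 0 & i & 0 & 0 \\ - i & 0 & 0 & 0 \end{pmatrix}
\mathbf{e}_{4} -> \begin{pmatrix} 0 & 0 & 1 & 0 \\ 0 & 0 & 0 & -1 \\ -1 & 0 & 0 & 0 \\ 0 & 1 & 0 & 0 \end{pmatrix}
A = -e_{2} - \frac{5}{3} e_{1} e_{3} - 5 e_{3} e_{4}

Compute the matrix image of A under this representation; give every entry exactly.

Bivector images (products of the table entries): rho(e_{1} e_{3}) = rho(\mathbf{e}_{1})rho(\mathbf{e}_{3}) = \begin{pmatrix} 0 & 0 & 0 & - i \\ 0 & 0 & i & 0 \\ 0 & - i & 0 & 0 \\ i & 0 & 0 & 0 \end{pmatrix}; rho(e_{3} e_{4}) = rho(\mathbf{e}_{3})rho(\mathbf{e}_{4}) = \begin{pmatrix} 0 & - i & 0 & 0 \\ - i & 0 & 0 & 0 \\ 0 & 0 & 0 & - i \\ 0 & 0 & - i & 0 \end{pmatrix}.
M = (-1)*rho(e_{2}) + (-\frac{5}{3})*rho(e_{1} e_{3}) + (-5)*rho(e_{3} e_{4}), summed entrywise:
Answer: \begin{pmatrix} 0 & 5 i & 0 & -1 + \frac{5 i}{3} \\ 5 i & 0 & -1 - \frac{5 i}{3} & 0 \\ 0 & 1 + \frac{5 i}{3} & 0 & 5 i \\ 1 - \frac{5 i}{3} & 0 & 5 i & 0 \end{pmatrix}


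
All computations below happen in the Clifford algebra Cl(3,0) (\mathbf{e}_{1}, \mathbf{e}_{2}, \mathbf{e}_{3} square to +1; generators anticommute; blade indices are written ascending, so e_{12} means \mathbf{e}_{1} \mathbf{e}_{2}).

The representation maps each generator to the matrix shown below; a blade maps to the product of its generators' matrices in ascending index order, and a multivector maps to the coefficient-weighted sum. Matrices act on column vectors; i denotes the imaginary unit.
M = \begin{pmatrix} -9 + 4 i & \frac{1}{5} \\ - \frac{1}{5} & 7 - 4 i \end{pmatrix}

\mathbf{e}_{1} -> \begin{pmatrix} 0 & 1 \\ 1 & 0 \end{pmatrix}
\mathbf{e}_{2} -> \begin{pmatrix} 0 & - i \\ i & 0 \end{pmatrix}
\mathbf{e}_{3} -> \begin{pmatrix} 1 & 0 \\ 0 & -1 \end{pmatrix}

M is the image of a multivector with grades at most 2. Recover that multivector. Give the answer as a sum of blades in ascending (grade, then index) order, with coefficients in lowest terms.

Method: 1, rho(e_{1}), rho(e_{2}), rho(e_{3}) form a trace-orthogonal basis of the 2x2 complex matrices (tr(X Y) = 2 if X = Y, else 0), so M = m0*1 + m1*rho(e_{1}) + m2*rho(e_{2}) + m3*rho(e_{3}) with m0 = tr(M)/2 = -1, m1 = tr(M rho(e_{1}))/2 = 0, m2 = tr(M rho(e_{2}))/2 = \frac{i}{5}, m3 = tr(M rho(e_{3}))/2 = -8 + 4 i.
Multiplying table entries, the bivector images are rho(e_{12}) = i*rho(e_{3}), rho(e_{13}) = -i*rho(e_{2}), rho(e_{23}) = i*rho(e_{1}); with real blade coefficients the real parts of m0..m3 are the coefficients of 1, e_{1}, e_{2}, e_{3} and the imaginary parts give the bivectors (e_{23}: Im m1, e_{13}: -Im m2, e_{12}: Im m3).
Answer: -1 - 8 e_{3} + 4 e_{12} - \frac{1}{5} e_{13}


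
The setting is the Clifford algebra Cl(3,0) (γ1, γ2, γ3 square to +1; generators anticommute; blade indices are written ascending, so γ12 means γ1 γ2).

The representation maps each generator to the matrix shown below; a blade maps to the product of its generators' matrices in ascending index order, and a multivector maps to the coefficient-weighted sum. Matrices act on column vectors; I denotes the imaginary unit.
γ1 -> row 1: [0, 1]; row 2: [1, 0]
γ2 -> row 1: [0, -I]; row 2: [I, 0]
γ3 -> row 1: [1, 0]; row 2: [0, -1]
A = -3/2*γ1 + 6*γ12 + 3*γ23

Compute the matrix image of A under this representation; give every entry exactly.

Bivector images (products of the table entries): rho(γ12) = rho(γ1)rho(γ2) = row 1: [I, 0]; row 2: [0, -I]; rho(γ23) = rho(γ2)rho(γ3) = row 1: [0, I]; row 2: [I, 0].
M = (-3/2)*rho(γ1) + (6)*rho(γ12) + (3)*rho(γ23), summed entrywise:
Answer: row 1: [6*I, -3/2 + 3*I]; row 2: [-3/2 + 3*I, -6*I]


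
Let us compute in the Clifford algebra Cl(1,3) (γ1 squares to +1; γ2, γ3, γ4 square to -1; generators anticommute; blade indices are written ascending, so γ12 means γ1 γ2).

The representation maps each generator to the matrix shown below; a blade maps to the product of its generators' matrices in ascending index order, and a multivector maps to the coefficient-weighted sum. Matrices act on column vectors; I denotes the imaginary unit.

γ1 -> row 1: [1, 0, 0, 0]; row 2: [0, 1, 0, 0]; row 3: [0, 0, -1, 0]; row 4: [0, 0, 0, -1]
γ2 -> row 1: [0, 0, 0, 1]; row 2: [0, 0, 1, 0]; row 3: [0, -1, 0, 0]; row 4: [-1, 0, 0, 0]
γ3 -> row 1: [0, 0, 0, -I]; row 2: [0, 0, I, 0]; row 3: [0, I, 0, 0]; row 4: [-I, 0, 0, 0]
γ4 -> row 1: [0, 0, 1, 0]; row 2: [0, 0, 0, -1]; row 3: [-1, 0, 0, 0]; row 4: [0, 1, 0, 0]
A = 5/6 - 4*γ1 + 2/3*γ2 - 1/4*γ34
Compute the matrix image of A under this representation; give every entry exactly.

Bivector images (products of the table entries): rho(γ34) = rho(γ3)rho(γ4) = row 1: [0, -I, 0, 0]; row 2: [-I, 0, 0, 0]; row 3: [0, 0, 0, -I]; row 4: [0, 0, -I, 0].
M = (5/6)*1 + (-4)*rho(γ1) + (2/3)*rho(γ2) + (-1/4)*rho(γ34), summed entrywise (1 is the identity matrix):
Answer: row 1: [-19/6, I/4, 0, 2/3]; row 2: [I/4, -19/6, 2/3, 0]; row 3: [0, -2/3, 29/6, I/4]; row 4: [-2/3, 0, I/4, 29/6]


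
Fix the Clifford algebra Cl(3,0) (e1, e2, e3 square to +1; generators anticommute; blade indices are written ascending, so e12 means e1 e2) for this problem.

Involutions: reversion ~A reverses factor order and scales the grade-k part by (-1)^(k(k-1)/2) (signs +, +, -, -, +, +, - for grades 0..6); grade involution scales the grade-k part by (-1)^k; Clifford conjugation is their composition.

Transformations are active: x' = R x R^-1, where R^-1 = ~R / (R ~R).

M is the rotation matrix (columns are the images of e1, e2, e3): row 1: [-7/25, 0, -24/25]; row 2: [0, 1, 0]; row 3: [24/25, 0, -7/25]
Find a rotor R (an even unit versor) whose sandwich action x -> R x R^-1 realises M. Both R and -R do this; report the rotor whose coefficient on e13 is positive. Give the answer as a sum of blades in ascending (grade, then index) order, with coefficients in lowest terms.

Method: write R = a + b12*e12 + b13*e13 + b23*e23 with a^2 + b12^2 + b13^2 + b23^2 = 1 (so R^-1 = ~R). Expanding the columns R e_j ~R gives tr M = 4a^2 - 1 and, from the antisymmetric part, M21 - M12 = -4a*b12, M13 - M31 = 4a*b13, M32 - M23 = -4a*b23.
Here tr M = 11/25, so a^2 = (1 + tr M)/4 = 9/25 and a = ±3/5. Taking a = 3/5: M21 - M12 = 0, M13 - M31 = -48/25, M32 - M23 = 0, giving b12 = 0, b13 = -4/5, b23 = 0, i.e. R = 3/5 - 4/5*e13.
Its e13 coefficient is negative, so report the other preimage -R.
Answer: -3/5 + 4/5*e13. Recall the cover is two-to-one: with M of trace 11/25, both preimages act alike, and the stated e13 sign chooses the sheet.


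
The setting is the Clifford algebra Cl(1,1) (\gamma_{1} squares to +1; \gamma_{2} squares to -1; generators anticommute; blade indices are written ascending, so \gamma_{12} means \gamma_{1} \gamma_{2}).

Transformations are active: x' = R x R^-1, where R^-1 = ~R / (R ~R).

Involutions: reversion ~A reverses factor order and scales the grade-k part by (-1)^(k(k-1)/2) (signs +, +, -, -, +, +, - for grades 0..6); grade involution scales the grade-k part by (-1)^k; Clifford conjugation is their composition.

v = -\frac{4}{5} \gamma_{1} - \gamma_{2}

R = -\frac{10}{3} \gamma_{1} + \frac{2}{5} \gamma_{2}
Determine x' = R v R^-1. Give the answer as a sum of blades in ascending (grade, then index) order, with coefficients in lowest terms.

~R = -\frac{10}{3} \gamma_{1} + \frac{2}{5} \gamma_{2}, and R ~R = \frac{2464}{225}, so R^-1 = ~R / (\frac{2464}{225}).
R v = \frac{46}{15} + \frac{274}{75} \gamma_{12}
Answer: -\frac{1643}{1540} \gamma_{1} + \frac{377}{308} \gamma_{2}


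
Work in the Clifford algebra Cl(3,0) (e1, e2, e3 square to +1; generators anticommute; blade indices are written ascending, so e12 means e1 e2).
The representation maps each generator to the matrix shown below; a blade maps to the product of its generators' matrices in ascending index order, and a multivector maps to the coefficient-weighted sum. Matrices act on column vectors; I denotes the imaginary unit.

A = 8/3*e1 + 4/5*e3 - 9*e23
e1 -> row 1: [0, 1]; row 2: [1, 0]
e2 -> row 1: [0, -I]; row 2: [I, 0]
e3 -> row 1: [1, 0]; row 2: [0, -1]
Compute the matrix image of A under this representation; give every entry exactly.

Bivector images (products of the table entries): rho(e23) = rho(e2)rho(e3) = row 1: [0, I]; row 2: [I, 0].
M = (8/3)*rho(e1) + (4/5)*rho(e3) + (-9)*rho(e23), summed entrywise:
Answer: row 1: [4/5, 8/3 - 9*I]; row 2: [8/3 - 9*I, -4/5]


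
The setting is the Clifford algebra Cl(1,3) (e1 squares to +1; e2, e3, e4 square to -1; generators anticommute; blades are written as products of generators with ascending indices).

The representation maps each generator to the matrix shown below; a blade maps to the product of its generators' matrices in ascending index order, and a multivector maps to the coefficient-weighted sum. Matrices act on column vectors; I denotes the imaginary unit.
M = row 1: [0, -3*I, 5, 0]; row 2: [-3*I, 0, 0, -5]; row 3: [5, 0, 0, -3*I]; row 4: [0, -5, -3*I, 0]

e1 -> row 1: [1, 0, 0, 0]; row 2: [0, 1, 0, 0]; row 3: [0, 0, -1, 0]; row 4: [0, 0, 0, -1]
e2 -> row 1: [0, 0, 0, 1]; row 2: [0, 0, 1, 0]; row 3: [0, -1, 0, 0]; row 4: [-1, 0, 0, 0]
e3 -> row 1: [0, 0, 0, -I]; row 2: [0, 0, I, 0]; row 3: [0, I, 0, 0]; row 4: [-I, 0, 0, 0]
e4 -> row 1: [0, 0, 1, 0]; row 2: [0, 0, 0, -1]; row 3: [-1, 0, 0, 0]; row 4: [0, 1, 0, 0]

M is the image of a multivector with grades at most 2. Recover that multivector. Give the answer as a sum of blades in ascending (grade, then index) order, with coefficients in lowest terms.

Method: the blade images are trace-orthogonal — tr(rho(e_A) rho(e_B)^-1) = 4 if A = B and 0 otherwise — and rho(e_A)^-1 = (e_A)^2 * rho(e_A) with (e_A)^2 = +1 or -1, so the coefficient of e_A in the preimage is (e_A)^2 * tr(M rho(e_A))/4.
Nonzero projections over blades of grade <= 2: e1 e4: (e1 e4)^2 = +1, tr(M rho(e1 e4)) = 20, coefficient 5; e3 e4: (e3 e4)^2 = -1, tr(M rho(e3 e4)) = -12, coefficient 3. Every other blade of grade <= 2 projects to 0.
Answer: 5*e1 e4 + 3*e3 e4


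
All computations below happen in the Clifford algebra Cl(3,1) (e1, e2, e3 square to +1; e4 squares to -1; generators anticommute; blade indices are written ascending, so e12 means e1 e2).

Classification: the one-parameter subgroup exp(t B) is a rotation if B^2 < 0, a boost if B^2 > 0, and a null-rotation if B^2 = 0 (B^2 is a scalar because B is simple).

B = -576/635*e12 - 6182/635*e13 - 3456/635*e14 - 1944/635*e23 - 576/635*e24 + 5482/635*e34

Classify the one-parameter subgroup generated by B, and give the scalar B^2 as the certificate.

B^2 term by term: the squares give (-576/635)^2*(e12)^2 + (-6182/635)^2*(e13)^2 + (-3456/635)^2*(e14)^2 + (-1944/635)^2*(e23)^2 + (-576/635)^2*(e24)^2 + (5482/635)^2*(e34)^2 = 331776/403225*(-1) + 38217124/403225*(-1) + 11943936/403225*(+1) + 3779136/403225*(-1) + 331776/403225*(+1) + 30052324/403225*(+1) = 0 (each basis 2-blade squares to minus the product of its generators' squares); cross terms between blades sharing an index anticommute and cancel; the commuting (index-disjoint) pairs give grade-4 terms 2*c*c'*(blade product), which cancel blade by blade — e1234: -6315264/403225 - 7121664/403225 + 13436928/403225 = 0 — confirming B is simple. So B^2 = 0.
Answer: null-rotation, certificate B^2 = 0. Key observation: B^2 = 0 is a conjugation invariant, so its sign decides the class regardless of the surface form of B.


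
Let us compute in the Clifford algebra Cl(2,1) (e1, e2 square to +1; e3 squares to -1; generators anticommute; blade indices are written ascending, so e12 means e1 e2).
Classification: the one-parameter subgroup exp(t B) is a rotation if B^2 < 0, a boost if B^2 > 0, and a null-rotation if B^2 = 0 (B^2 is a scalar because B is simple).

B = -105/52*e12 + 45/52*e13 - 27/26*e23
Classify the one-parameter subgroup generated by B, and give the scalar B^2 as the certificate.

B^2 term by term: the squares give (-105/52)^2*(e12)^2 + (45/52)^2*(e13)^2 + (-27/26)^2*(e23)^2 = 11025/2704*(-1) + 2025/2704*(+1) + 729/676*(+1) = -9/4 (each basis 2-blade squares to minus the product of its generators' squares); cross terms between blades sharing an index anticommute and cancel. So B^2 = -9/4.
Answer: rotation, certificate B^2 = -9/4. The class reads off the invariant scalar -9/4 directly.


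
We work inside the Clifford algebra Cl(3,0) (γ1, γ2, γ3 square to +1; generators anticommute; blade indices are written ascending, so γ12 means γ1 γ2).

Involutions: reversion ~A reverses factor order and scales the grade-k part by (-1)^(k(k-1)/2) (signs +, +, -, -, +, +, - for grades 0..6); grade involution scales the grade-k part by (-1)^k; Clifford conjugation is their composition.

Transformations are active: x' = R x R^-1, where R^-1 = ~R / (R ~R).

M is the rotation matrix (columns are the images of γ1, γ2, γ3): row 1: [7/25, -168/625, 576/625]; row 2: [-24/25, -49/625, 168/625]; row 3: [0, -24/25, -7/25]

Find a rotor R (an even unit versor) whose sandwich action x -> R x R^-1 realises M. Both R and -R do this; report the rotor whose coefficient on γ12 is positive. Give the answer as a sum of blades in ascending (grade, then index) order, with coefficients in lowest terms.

Method: write R = a + b12*γ12 + b13*γ13 + b23*γ23 with a^2 + b12^2 + b13^2 + b23^2 = 1 (so R^-1 = ~R). Expanding the columns R e_j ~R gives tr M = 4a^2 - 1 and, from the antisymmetric part, M21 - M12 = -4a*b12, M13 - M31 = 4a*b13, M32 - M23 = -4a*b23.
Here tr M = -49/625, so a^2 = (1 + tr M)/4 = 144/625 and a = ±12/25. Taking a = 12/25: M21 - M12 = -432/625, M13 - M31 = 576/625, M32 - M23 = -768/625, giving b12 = 9/25, b13 = 12/25, b23 = 16/25, i.e. R = 12/25 + 9/25*γ12 + 12/25*γ13 + 16/25*γ23.
Its γ12 coefficient is already positive.
Answer: 12/25 + 9/25*γ12 + 12/25*γ13 + 16/25*γ23. Key observation: the double cover Spin(3) -> SO(3) sends R and -R to the same matrix (trace -49/625 here), so the stated sign of the γ12 coefficient is what selects one sheet.


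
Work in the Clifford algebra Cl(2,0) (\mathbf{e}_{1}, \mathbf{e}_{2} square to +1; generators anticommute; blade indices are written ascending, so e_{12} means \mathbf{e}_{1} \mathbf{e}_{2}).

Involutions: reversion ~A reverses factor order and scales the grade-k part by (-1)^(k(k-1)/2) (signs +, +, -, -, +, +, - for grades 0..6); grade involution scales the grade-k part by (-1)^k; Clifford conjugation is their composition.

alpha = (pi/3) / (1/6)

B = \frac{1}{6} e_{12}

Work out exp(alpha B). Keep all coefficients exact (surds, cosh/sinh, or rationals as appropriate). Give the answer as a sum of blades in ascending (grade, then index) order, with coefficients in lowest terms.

B^2 = (\frac{1}{6})^2*(e_{12})^2 = \frac{1}{36}*(-1) = -\frac{1}{36} (a basis 2-blade squares to minus the product of its generators' squares).
B^2 = -\frac{1}{36} — since the square is negative, the closed form is circular: l = \frac{1}{6}, alpha*l = \frac{\pi}{3}, so exp(alpha B) = cos(\frac{\pi}{3}) + (sin(\frac{\pi}{3})/(\frac{1}{6}))*B = \frac{1}{2} + (3 \sqrt{3})*B.
Answer: \frac{1}{2} + \frac{\sqrt{3}}{2} e_{12}


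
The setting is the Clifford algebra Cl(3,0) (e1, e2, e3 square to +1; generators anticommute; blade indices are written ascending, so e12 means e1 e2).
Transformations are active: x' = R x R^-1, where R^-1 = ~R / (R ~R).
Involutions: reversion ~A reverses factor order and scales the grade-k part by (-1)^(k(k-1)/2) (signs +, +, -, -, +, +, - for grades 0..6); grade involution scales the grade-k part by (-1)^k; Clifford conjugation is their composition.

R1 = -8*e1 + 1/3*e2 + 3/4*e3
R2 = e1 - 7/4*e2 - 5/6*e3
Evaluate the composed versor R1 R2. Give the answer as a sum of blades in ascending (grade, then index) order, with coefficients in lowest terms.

Distribute over the terms of R1 (each basis-blade product reordered to ascending indices, repeated generators contracted through their squares):
(-8*e1) R2 = -8 + 14*e12 + 20/3*e13
(1/3*e2) R2 = -7/12 - 1/3*e12 - 5/18*e23
(3/4*e3) R2 = -5/8 - 3/4*e13 + 21/16*e23
Summing the partial products and collecting blades:
Answer: -221/24 + 41/3*e12 + 71/12*e13 + 149/144*e23


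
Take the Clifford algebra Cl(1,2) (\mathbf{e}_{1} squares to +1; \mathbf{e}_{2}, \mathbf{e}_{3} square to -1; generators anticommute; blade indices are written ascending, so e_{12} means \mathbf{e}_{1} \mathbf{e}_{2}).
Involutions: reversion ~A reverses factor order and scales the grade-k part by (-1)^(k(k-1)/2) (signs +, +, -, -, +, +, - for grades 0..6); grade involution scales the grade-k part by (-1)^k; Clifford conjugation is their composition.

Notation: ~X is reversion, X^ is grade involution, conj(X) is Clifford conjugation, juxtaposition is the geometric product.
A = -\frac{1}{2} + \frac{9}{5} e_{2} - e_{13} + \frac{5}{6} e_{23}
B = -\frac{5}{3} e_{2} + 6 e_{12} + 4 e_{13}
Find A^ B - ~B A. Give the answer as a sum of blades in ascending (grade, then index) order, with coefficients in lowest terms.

first term: -7 - \frac{54}{5} e_{1} + \frac{5}{6} e_{2} - \frac{25}{18} e_{3} - \frac{19}{3} e_{12} + 3 e_{13} - 6 e_{23} + \frac{83}{15} e_{123}
second term: 7 + \frac{54}{5} e_{1} + \frac{5}{6} e_{2} + \frac{25}{18} e_{3} - \frac{1}{3} e_{12} + 7 e_{13} - 6 e_{23} + \frac{83}{15} e_{123}
Answer: -14 - \frac{108}{5} e_{1} - \frac{25}{9} e_{3} - 6 e_{12} - 4 e_{13}


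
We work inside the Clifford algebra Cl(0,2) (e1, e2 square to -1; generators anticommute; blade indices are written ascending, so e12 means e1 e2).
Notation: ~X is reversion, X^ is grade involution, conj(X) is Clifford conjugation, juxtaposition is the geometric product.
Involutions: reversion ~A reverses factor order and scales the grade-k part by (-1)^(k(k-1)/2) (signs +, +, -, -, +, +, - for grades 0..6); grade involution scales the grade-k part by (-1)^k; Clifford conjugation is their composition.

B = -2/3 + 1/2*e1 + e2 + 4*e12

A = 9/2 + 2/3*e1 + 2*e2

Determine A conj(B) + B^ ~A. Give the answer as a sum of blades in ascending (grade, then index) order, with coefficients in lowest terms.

first term: -2/3 - 385/36*e1 - 19/6*e2 - 53/3*e12
second term: -2/3 - 385/36*e1 - 19/6*e2 + 53/3*e12
Answer: -4/3 - 385/18*e1 - 19/3*e2


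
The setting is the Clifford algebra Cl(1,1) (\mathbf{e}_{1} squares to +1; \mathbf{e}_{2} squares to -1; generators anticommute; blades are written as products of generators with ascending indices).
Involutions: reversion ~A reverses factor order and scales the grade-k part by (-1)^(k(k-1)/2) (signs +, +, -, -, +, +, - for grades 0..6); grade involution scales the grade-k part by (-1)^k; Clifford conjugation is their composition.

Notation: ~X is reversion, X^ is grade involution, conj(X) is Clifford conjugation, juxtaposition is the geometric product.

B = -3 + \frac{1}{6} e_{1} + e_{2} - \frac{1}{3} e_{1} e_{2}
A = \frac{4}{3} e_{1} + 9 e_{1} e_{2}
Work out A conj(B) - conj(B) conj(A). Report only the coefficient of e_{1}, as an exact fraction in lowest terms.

first term: \frac{25}{9} + 5 e_{1} + \frac{35}{18} e_{2} - \frac{85}{3} e_{1} e_{2}
second term: -\frac{25}{9} + 13 e_{1} + \frac{35}{18} e_{2} + \frac{77}{3} e_{1} e_{2}
Answer: -8


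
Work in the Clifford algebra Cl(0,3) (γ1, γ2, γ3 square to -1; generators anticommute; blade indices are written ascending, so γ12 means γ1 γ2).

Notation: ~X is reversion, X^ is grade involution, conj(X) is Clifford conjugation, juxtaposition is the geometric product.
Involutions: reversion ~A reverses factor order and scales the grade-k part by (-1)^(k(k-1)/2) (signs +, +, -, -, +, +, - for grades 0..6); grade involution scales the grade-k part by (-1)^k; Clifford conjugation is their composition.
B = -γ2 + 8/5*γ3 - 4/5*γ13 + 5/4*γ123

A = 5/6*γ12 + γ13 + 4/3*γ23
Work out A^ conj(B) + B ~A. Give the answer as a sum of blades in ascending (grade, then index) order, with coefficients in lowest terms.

first term: -4/5 - 9/10*γ1 + 203/60*γ2 + 7/24*γ3 - 16/15*γ12 + 2/3*γ23 - 7/3*γ123
second term: -4/5 + 9/10*γ1 - 203/60*γ2 - 7/24*γ3 + 16/15*γ12 - 2/3*γ23 - 7/3*γ123
Answer: -8/5 - 14/3*γ123


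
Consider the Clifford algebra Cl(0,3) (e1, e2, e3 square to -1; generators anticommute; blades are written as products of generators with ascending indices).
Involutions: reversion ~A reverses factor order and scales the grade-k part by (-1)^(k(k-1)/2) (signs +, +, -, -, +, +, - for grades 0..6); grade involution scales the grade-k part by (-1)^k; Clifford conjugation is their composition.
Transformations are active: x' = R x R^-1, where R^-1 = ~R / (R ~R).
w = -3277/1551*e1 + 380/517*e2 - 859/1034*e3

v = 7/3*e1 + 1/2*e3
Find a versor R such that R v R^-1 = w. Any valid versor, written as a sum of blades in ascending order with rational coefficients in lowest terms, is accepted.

Reasoning: v^2 = w^2 = -205/36 since conjugation preserves the quadratic form; R = v + w = 114/517*e1 + 380/517*e2 - 171/517*e3 is then valid when invertible, keeping its own part and reversing (v - w)/2.
Answer: 114/517*e1 + 380/517*e2 - 171/517*e3


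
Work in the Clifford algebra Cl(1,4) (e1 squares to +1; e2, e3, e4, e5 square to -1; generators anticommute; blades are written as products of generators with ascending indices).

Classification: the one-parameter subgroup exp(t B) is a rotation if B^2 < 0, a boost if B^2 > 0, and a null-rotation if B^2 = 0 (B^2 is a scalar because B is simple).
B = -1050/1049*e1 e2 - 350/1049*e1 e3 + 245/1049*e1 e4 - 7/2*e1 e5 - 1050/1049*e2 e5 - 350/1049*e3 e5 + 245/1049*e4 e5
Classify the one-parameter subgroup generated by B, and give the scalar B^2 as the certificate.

B^2 term by term: the squares give (-1050/1049)^2*(e1 e2)^2 + (-350/1049)^2*(e1 e3)^2 + (245/1049)^2*(e1 e4)^2 + (-7/2)^2*(e1 e5)^2 + (-1050/1049)^2*(e2 e5)^2 + (-350/1049)^2*(e3 e5)^2 + (245/1049)^2*(e4 e5)^2 = 1102500/1100401*(+1) + 122500/1100401*(+1) + 60025/1100401*(+1) + 49/4*(+1) + 1102500/1100401*(-1) + 122500/1100401*(-1) + 60025/1100401*(-1) = 49/4 (each basis 2-blade squares to minus the product of its generators' squares); cross terms between blades sharing an index anticommute and cancel; the commuting (index-disjoint) pairs give grade-4 terms 2*c*c'*(blade product), which cancel blade by blade — e1 e2 e3 e5: 735000/1100401 - 735000/1100401 = 0; e1 e2 e4 e5: -514500/1100401 + 514500/1100401 = 0; e1 e3 e4 e5: -171500/1100401 + 171500/1100401 = 0 — confirming B is simple. So B^2 = 49/4.
Answer: boost, certificate B^2 = 49/4. Because 49/4 is invariant under every versor sandwich, the classification follows from its sign alone.
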